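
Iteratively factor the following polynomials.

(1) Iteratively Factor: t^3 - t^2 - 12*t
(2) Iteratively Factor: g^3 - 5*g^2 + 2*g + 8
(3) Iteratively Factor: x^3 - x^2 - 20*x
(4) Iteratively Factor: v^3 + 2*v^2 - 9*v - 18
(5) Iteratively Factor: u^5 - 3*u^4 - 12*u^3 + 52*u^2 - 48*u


(1) = (t + 3)*(t^2 - 4*t) = (t - 4)*(t + 3)*(t)
(2) = (g + 1)*(g^2 - 6*g + 8) = (g - 2)*(g + 1)*(g - 4)
(3) = (x + 4)*(x^2 - 5*x) = x*(x + 4)*(x - 5)
(4) = (v + 2)*(v^2 - 9) = (v + 2)*(v + 3)*(v - 3)
(5) = (u - 3)*(u^4 - 12*u^2 + 16*u) = (u - 3)*(u + 4)*(u^3 - 4*u^2 + 4*u) = (u - 3)*(u - 2)*(u + 4)*(u^2 - 2*u) = u*(u - 3)*(u - 2)*(u + 4)*(u - 2)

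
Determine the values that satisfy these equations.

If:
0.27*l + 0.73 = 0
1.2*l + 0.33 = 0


Then:
No Solution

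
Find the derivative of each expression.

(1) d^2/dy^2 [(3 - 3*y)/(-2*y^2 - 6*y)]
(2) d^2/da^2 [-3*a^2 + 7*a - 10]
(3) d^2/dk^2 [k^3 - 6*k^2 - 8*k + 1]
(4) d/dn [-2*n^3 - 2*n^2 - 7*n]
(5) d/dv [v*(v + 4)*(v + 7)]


(1) = 3*(y^3 - 3*y^2 - 9*y - 9)/(y^3*(y^3 + 9*y^2 + 27*y + 27))
(2) = -6
(3) = 6*k - 12
(4) = -6*n^2 - 4*n - 7
(5) = 3*v^2 + 22*v + 28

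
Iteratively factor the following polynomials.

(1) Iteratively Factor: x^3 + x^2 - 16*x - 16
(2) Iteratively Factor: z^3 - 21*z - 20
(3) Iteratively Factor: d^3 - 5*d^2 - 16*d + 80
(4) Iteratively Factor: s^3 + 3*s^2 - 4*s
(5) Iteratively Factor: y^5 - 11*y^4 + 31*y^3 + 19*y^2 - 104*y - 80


(1) = (x - 4)*(x^2 + 5*x + 4) = (x - 4)*(x + 4)*(x + 1)
(2) = (z + 4)*(z^2 - 4*z - 5) = (z - 5)*(z + 4)*(z + 1)
(3) = (d - 5)*(d^2 - 16) = (d - 5)*(d + 4)*(d - 4)
(4) = (s - 1)*(s^2 + 4*s) = (s - 1)*(s + 4)*(s)
(5) = (y - 4)*(y^4 - 7*y^3 + 3*y^2 + 31*y + 20) = (y - 5)*(y - 4)*(y^3 - 2*y^2 - 7*y - 4) = (y - 5)*(y - 4)^2*(y^2 + 2*y + 1) = (y - 5)*(y - 4)^2*(y + 1)*(y + 1)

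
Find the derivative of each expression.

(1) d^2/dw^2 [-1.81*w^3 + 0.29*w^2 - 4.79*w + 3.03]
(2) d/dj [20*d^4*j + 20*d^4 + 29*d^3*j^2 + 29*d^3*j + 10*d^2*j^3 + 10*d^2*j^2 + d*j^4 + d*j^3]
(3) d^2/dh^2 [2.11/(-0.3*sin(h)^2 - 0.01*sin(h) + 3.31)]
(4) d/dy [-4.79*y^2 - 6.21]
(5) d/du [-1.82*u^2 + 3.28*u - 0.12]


(1) = 0.58 - 10.86*w
(2) = d*(20*d^3 + 58*d^2*j + 29*d^2 + 30*d*j^2 + 20*d*j + 4*j^3 + 3*j^2)
(3) = (0.7596*sin(h)^4 + 0.01899*sin(h)^3 + 7.241731*sin(h)^2 + 0.031861*sin(h) - 4.190882)/(0.3*sin(h)^2 + 0.01*sin(h) - 3.31)^3
(4) = -9.58*y
(5) = 3.28 - 3.64*u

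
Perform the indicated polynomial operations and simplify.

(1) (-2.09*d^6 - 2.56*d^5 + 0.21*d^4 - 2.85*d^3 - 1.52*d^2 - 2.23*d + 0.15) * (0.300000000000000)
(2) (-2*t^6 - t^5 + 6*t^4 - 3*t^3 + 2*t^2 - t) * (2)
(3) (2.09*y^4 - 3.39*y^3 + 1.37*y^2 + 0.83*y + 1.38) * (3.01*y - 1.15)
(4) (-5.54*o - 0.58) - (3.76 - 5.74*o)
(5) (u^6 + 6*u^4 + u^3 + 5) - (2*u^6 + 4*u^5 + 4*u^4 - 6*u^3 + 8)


(1) = -0.627*d^6 - 0.768*d^5 + 0.063*d^4 - 0.855*d^3 - 0.456*d^2 - 0.669*d + 0.045
(2) = -4*t^6 - 2*t^5 + 12*t^4 - 6*t^3 + 4*t^2 - 2*t
(3) = 6.2909*y^5 - 12.6074*y^4 + 8.0222*y^3 + 0.9228*y^2 + 3.1993*y - 1.587
(4) = 0.2*o - 4.34
(5) = -u^6 - 4*u^5 + 2*u^4 + 7*u^3 - 3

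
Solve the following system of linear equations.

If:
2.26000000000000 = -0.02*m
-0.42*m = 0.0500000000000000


Then:
No Solution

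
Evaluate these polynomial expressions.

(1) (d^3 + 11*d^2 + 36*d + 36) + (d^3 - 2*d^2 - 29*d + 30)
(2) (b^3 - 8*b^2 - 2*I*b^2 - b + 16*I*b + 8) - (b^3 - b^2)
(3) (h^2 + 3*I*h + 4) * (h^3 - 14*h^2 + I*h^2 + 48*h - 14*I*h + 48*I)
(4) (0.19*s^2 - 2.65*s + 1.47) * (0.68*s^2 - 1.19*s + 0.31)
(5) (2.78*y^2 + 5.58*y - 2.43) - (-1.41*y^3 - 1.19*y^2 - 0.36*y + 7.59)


(1) = 2*d^3 + 9*d^2 + 7*d + 66
(2) = -7*b^2 - 2*I*b^2 - b + 16*I*b + 8
(3) = h^5 - 14*h^4 + 4*I*h^4 + 49*h^3 - 56*I*h^3 - 14*h^2 + 196*I*h^2 + 48*h - 56*I*h + 192*I
(4) = 0.1292*s^4 - 2.0281*s^3 + 4.212*s^2 - 2.5708*s + 0.4557
(5) = 1.41*y^3 + 3.97*y^2 + 5.94*y - 10.02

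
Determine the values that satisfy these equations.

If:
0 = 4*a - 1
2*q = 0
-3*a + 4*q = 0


Then:
No Solution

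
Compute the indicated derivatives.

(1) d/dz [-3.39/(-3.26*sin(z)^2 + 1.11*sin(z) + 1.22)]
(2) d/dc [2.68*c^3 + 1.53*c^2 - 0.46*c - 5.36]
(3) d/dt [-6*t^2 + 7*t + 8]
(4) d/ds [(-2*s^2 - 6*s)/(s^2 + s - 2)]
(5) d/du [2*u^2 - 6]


(1) = (3.7629 - 22.1028*sin(z))*cos(z)/(-3.26*sin(z)^2 + 1.11*sin(z) + 1.22)^2
(2) = 8.04*c^2 + 3.06*c - 0.46
(3) = 7 - 12*t
(4) = 4*(s^2 + 2*s + 3)/(s^4 + 2*s^3 - 3*s^2 - 4*s + 4)
(5) = 4*u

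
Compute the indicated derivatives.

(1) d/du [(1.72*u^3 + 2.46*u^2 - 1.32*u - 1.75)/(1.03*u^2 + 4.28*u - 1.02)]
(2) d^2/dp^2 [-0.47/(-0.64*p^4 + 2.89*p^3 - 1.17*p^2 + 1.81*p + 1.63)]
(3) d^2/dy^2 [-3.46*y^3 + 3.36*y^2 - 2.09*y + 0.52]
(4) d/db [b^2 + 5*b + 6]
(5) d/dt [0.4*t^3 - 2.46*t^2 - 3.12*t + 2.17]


(1) = (1.7716*u^4 + 14.7232*u^3 + 6.6252*u^2 - 1.4134*u + 8.8364)/(1.0609*u^4 + 8.8168*u^3 + 16.2172*u^2 - 8.7312*u + 1.0404)
(2) = ((-3.6096*p^2 + 8.1498*p - 1.0998)*(-0.64*p^4 + 2.89*p^3 - 1.17*p^2 + 1.81*p + 1.63) - 0.47*(2.56*p^3 - 8.67*p^2 + 2.34*p - 1.81)*(5.12*p^3 - 17.34*p^2 + 4.68*p - 3.62))/(-0.64*p^4 + 2.89*p^3 - 1.17*p^2 + 1.81*p + 1.63)^3
(3) = 6.72 - 20.76*y
(4) = 2*b + 5
(5) = 1.2*t^2 - 4.92*t - 3.12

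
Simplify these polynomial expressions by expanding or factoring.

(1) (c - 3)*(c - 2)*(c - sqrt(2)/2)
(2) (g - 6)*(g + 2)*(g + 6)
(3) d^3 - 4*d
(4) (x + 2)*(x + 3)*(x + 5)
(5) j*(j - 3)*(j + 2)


(1) = c^3 - 5*c^2 - sqrt(2)*c^2/2 + 5*sqrt(2)*c/2 + 6*c - 3*sqrt(2)
(2) = g^3 + 2*g^2 - 36*g - 72
(3) = d*(d - 2)*(d + 2)
(4) = x^3 + 10*x^2 + 31*x + 30
(5) = j^3 - j^2 - 6*j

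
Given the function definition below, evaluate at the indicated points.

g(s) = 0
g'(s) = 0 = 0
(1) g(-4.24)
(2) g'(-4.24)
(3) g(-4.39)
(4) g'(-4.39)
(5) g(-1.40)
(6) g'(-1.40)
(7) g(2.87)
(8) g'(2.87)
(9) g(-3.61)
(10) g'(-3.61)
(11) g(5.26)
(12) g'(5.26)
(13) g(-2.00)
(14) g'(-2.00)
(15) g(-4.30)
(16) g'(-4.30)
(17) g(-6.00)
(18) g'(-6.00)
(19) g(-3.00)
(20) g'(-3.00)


(1) = 0.00
(2) = 0.00
(3) = 0.00
(4) = 0.00
(5) = 0.00
(6) = 0.00
(7) = 0.00
(8) = 0.00
(9) = 0.00
(10) = 0.00
(11) = 0.00
(12) = 0.00
(13) = 0.00
(14) = 0.00
(15) = 0.00
(16) = 0.00
(17) = 0.00
(18) = 0.00
(19) = 0.00
(20) = 0.00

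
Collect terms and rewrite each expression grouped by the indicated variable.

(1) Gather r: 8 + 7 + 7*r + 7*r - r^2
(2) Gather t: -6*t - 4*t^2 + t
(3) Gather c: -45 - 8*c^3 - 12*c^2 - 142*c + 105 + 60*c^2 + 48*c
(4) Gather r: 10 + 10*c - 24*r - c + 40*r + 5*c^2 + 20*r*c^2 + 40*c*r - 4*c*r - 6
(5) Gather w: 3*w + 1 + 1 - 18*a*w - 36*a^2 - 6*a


(1) = -r^2 + 14*r + 15
(2) = -4*t^2 - 5*t
(3) = -8*c^3 + 48*c^2 - 94*c + 60
(4) = 5*c^2 + 9*c + r*(20*c^2 + 36*c + 16) + 4
(5) = -36*a^2 - 6*a + w*(3 - 18*a) + 2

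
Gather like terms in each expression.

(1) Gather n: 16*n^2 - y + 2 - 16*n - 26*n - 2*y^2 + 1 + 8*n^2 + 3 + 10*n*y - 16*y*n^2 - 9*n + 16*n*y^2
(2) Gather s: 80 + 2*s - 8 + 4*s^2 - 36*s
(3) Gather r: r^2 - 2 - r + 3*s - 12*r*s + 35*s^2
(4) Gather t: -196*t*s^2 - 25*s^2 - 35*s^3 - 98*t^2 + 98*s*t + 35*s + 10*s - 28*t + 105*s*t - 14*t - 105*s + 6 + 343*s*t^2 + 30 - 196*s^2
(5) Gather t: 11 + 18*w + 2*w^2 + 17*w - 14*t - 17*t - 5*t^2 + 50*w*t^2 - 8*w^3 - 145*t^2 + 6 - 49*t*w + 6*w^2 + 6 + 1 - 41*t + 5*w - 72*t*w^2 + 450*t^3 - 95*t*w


(1) = n^2*(24 - 16*y) + n*(16*y^2 + 10*y - 51) - 2*y^2 - y + 6
(2) = 4*s^2 - 34*s + 72
(3) = r^2 + r*(-12*s - 1) + 35*s^2 + 3*s - 2
(4) = -35*s^3 - 221*s^2 - 60*s + t^2*(343*s - 98) + t*(-196*s^2 + 203*s - 42) + 36
(5) = 450*t^3 + t^2*(50*w - 150) + t*(-72*w^2 - 144*w - 72) - 8*w^3 + 8*w^2 + 40*w + 24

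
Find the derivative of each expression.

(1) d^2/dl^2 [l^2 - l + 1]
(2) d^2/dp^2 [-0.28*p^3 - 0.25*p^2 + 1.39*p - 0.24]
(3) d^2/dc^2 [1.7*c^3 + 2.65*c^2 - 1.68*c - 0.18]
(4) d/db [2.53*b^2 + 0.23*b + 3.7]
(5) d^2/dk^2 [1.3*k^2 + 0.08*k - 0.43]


(1) = 2
(2) = -1.68*p - 0.5
(3) = 10.2*c + 5.3
(4) = 5.06*b + 0.23
(5) = 2.60000000000000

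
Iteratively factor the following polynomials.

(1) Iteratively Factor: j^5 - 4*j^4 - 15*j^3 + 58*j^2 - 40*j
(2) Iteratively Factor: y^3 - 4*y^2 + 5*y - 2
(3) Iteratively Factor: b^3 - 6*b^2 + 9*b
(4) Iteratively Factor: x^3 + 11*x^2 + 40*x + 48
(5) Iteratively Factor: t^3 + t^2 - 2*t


(1) = (j - 5)*(j^4 + j^3 - 10*j^2 + 8*j) = (j - 5)*(j - 2)*(j^3 + 3*j^2 - 4*j) = (j - 5)*(j - 2)*(j - 1)*(j^2 + 4*j) = j*(j - 5)*(j - 2)*(j - 1)*(j + 4)
(2) = (y - 1)*(y^2 - 3*y + 2) = (y - 1)^2*(y - 2)
(3) = (b)*(b^2 - 6*b + 9) = b*(b - 3)*(b - 3)
(4) = (x + 4)*(x^2 + 7*x + 12) = (x + 4)^2*(x + 3)
(5) = (t + 2)*(t^2 - t) = (t - 1)*(t + 2)*(t)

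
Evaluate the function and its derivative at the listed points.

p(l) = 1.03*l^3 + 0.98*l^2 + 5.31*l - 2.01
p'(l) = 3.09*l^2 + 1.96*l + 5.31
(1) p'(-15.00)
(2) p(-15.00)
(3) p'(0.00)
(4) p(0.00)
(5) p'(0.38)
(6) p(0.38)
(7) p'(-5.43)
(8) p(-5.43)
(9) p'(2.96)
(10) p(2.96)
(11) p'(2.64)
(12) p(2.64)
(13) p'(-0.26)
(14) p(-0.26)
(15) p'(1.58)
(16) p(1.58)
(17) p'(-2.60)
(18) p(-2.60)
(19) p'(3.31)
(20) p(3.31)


(1) = 671.16
(2) = -3337.41
(3) = 5.31
(4) = -2.01
(5) = 6.50
(6) = 0.21
(7) = 85.78
(8) = -166.85
(9) = 38.18
(10) = 49.01
(11) = 32.02
(12) = 37.79
(13) = 5.01
(14) = -3.34
(15) = 16.12
(16) = 12.89
(17) = 21.10
(18) = -27.29
(19) = 45.65
(20) = 63.66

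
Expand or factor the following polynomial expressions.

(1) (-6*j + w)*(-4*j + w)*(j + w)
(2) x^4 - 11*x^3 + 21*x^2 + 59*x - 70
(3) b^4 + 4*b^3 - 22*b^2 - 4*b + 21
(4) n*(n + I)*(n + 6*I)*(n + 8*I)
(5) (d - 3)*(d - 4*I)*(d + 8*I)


(1) = 24*j^3 + 14*j^2*w - 9*j*w^2 + w^3
(2) = (x - 7)*(x - 5)*(x - 1)*(x + 2)
(3) = (b - 3)*(b - 1)*(b + 1)*(b + 7)
(4) = n^4 + 15*I*n^3 - 62*n^2 - 48*I*n
(5) = d^3 - 3*d^2 + 4*I*d^2 + 32*d - 12*I*d - 96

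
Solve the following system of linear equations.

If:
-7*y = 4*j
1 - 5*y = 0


Then:
j = -7/20
y = 1/5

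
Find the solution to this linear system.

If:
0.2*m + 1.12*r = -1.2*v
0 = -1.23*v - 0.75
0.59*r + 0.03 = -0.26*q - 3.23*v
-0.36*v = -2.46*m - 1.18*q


Then:
m = -2.48
q = 4.97
r = 1.10
v = -0.61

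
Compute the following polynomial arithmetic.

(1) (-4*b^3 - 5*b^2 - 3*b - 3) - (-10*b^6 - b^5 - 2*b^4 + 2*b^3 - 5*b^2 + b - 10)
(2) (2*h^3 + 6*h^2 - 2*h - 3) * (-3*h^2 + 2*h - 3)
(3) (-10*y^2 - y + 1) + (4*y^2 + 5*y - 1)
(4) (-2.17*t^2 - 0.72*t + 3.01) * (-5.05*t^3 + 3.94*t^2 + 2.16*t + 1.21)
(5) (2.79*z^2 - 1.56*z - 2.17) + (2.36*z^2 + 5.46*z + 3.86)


(1) = 10*b^6 + b^5 + 2*b^4 - 6*b^3 - 4*b + 7
(2) = -6*h^5 - 14*h^4 + 12*h^3 - 13*h^2 + 9
(3) = -6*y^2 + 4*y
(4) = 10.9585*t^5 - 4.9138*t^4 - 22.7245*t^3 + 7.6785*t^2 + 5.6304*t + 3.6421
(5) = 5.15*z^2 + 3.9*z + 1.69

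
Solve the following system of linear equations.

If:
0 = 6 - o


Then:
o = 6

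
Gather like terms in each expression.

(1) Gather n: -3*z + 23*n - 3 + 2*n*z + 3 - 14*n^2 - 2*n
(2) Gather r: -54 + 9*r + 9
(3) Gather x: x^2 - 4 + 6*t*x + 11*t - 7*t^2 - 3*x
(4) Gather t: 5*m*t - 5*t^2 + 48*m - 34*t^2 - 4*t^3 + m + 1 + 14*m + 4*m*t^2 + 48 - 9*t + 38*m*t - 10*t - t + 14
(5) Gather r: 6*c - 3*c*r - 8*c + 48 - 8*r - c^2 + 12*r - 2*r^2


(1) = -14*n^2 + n*(2*z + 21) - 3*z
(2) = 9*r - 45
(3) = -7*t^2 + 11*t + x^2 + x*(6*t - 3) - 4
(4) = 63*m - 4*t^3 + t^2*(4*m - 39) + t*(43*m - 20) + 63
(5) = -c^2 - 2*c - 2*r^2 + r*(4 - 3*c) + 48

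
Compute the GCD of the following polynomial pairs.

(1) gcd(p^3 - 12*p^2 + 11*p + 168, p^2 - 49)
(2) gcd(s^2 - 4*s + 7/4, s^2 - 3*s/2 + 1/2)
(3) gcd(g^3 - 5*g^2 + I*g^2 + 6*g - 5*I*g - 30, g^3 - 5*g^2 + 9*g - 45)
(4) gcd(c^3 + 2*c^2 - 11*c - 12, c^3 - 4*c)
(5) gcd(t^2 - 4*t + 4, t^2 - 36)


(1) = p - 7
(2) = gcd((s - 7/2)*(s - 1/2), (s - 1)*(s - 1/2)) = s - 1/2
(3) = gcd((g - 5)*(g - 2*I)*(g + 3*I), (g - 5)*(g - 3*I)*(g + 3*I)) = g^2 + g*(-5 + 3*I) - 15*I
(4) = gcd((c - 3)*(c + 1)*(c + 4), c*(c - 2)*(c + 2)) = 1
(5) = gcd((t - 2)^2, (t - 6)*(t + 6)) = 1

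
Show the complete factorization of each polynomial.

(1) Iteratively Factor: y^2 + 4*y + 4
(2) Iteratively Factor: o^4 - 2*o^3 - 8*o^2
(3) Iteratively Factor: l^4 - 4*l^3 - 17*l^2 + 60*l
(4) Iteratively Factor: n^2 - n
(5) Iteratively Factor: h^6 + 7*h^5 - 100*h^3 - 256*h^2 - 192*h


(1) = (y + 2)*(y + 2)
(2) = (o + 2)*(o^3 - 4*o^2) = (o - 4)*(o + 2)*(o^2) = o*(o - 4)*(o + 2)*(o)
(3) = (l + 4)*(l^3 - 8*l^2 + 15*l) = l*(l + 4)*(l^2 - 8*l + 15) = l*(l - 3)*(l + 4)*(l - 5)
(4) = (n)*(n - 1)
(5) = (h + 3)*(h^5 + 4*h^4 - 12*h^3 - 64*h^2 - 64*h) = (h - 4)*(h + 3)*(h^4 + 8*h^3 + 20*h^2 + 16*h) = (h - 4)*(h + 3)*(h + 4)*(h^3 + 4*h^2 + 4*h) = h*(h - 4)*(h + 3)*(h + 4)*(h^2 + 4*h + 4) = h*(h - 4)*(h + 2)*(h + 3)*(h + 4)*(h + 2)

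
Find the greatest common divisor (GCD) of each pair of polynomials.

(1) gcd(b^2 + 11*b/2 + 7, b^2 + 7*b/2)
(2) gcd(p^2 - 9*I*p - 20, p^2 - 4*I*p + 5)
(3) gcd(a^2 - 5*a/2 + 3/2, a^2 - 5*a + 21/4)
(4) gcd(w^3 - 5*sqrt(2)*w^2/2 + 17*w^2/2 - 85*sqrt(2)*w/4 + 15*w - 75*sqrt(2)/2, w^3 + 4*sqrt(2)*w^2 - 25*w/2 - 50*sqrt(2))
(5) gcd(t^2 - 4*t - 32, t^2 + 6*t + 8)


(1) = gcd((b + 2)*(b + 7/2), b*(b + 7/2)) = b + 7/2
(2) = p - 5*I
(3) = a - 3/2
(4) = gcd((w + 5/2)*(w + 6)*(w - 5*sqrt(2)/2), (w - 5*sqrt(2)/2)*(w + 5*sqrt(2)/2)*(w + 4*sqrt(2))) = w - 5*sqrt(2)/2
(5) = gcd((t - 8)*(t + 4), (t + 2)*(t + 4)) = t + 4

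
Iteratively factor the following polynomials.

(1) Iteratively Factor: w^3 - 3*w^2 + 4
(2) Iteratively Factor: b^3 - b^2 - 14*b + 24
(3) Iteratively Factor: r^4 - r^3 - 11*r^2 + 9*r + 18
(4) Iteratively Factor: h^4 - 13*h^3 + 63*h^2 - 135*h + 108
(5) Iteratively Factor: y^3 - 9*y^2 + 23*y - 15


(1) = (w - 2)*(w^2 - w - 2) = (w - 2)^2*(w + 1)
(2) = (b - 3)*(b^2 + 2*b - 8) = (b - 3)*(b - 2)*(b + 4)
(3) = (r - 2)*(r^3 + r^2 - 9*r - 9) = (r - 2)*(r + 3)*(r^2 - 2*r - 3) = (r - 2)*(r + 1)*(r + 3)*(r - 3)
(4) = (h - 3)*(h^3 - 10*h^2 + 33*h - 36) = (h - 3)^2*(h^2 - 7*h + 12) = (h - 3)^3*(h - 4)
(5) = (y - 3)*(y^2 - 6*y + 5) = (y - 3)*(y - 1)*(y - 5)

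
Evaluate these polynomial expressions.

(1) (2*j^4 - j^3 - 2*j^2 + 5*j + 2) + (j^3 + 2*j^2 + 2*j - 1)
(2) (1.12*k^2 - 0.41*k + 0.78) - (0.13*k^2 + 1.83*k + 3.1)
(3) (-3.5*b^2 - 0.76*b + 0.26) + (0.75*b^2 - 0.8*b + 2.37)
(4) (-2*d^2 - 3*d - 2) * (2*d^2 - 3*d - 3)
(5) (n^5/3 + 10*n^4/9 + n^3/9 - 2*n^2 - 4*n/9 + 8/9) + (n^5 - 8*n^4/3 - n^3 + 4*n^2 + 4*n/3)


(1) = 2*j^4 + 7*j + 1
(2) = 0.99*k^2 - 2.24*k - 2.32
(3) = -2.75*b^2 - 1.56*b + 2.63
(4) = -4*d^4 + 11*d^2 + 15*d + 6
(5) = 4*n^5/3 - 14*n^4/9 - 8*n^3/9 + 2*n^2 + 8*n/9 + 8/9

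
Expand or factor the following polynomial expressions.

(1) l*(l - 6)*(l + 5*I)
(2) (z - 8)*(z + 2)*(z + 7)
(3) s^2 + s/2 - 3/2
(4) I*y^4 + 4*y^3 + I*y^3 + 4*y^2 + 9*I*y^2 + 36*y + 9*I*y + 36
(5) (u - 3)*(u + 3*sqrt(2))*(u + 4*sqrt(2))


(1) = l^3 - 6*l^2 + 5*I*l^2 - 30*I*l
(2) = z^3 + z^2 - 58*z - 112
(3) = (s - 1)*(s + 3/2)
(4) = (y - 4*I)*(y - 3*I)*(y + 3*I)*(I*y + I)
(5) = u^3 - 3*u^2 + 7*sqrt(2)*u^2 - 21*sqrt(2)*u + 24*u - 72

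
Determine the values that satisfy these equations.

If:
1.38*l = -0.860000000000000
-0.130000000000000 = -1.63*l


Then:
No Solution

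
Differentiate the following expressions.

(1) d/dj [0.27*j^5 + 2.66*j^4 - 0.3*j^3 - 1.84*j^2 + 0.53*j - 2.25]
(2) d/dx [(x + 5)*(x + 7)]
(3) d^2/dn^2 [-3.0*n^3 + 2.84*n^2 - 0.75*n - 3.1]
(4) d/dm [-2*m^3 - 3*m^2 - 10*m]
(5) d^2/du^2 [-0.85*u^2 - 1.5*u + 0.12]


(1) = 1.35*j^4 + 10.64*j^3 - 0.9*j^2 - 3.68*j + 0.53
(2) = 2*x + 12
(3) = 5.68 - 18.0*n
(4) = -6*m^2 - 6*m - 10
(5) = -1.70000000000000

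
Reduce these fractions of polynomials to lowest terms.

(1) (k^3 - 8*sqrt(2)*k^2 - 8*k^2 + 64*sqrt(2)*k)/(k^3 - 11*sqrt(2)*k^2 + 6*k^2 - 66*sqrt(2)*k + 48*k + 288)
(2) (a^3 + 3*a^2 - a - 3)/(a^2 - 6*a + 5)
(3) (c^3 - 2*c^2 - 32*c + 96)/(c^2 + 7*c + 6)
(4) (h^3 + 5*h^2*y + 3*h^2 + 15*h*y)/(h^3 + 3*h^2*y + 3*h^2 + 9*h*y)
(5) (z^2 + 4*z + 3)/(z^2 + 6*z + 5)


(1) = (k^2 - 8*k)/(k^2 + k*(6 - 3*sqrt(2)) - 18*sqrt(2))
(2) = (a^2 + 4*a + 3)/(a - 5)
(3) = (c^2 - 8*c + 16)/(c + 1)
(4) = (h + 5*y)/(h + 3*y)
(5) = (z + 3)/(z + 5)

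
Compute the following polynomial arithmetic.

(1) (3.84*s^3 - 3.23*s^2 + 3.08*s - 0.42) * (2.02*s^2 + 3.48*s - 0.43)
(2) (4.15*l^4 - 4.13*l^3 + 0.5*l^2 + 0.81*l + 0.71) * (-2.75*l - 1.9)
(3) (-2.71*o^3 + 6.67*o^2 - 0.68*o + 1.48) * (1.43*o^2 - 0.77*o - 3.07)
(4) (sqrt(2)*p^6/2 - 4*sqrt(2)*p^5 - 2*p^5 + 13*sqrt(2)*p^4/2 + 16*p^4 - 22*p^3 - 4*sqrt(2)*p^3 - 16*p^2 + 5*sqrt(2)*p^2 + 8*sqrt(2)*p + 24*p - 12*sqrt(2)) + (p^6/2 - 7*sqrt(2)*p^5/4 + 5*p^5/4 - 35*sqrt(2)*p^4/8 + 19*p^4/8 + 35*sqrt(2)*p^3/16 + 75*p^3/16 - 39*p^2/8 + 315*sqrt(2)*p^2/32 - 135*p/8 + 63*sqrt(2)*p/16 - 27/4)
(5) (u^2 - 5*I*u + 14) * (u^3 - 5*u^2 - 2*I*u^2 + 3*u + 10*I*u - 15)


(1) = 7.7568*s^5 + 6.8386*s^4 - 6.67*s^3 + 11.2589*s^2 - 2.786*s + 0.1806
(2) = -11.4125*l^5 + 3.4725*l^4 + 6.472*l^3 - 3.1775*l^2 - 3.4915*l - 1.349
(3) = -3.8753*o^5 + 11.6248*o^4 + 2.2114*o^3 - 17.8369*o^2 + 0.948*o - 4.5436
(4) = p^6/2 + sqrt(2)*p^6/2 - 23*sqrt(2)*p^5/4 - 3*p^5/4 + 17*sqrt(2)*p^4/8 + 147*p^4/8 - 277*p^3/16 - 29*sqrt(2)*p^3/16 - 167*p^2/8 + 475*sqrt(2)*p^2/32 + 57*p/8 + 191*sqrt(2)*p/16 - 12*sqrt(2) - 27/4
(5) = u^5 - 5*u^4 - 7*I*u^4 + 7*u^3 + 35*I*u^3 - 35*u^2 - 43*I*u^2 + 42*u + 215*I*u - 210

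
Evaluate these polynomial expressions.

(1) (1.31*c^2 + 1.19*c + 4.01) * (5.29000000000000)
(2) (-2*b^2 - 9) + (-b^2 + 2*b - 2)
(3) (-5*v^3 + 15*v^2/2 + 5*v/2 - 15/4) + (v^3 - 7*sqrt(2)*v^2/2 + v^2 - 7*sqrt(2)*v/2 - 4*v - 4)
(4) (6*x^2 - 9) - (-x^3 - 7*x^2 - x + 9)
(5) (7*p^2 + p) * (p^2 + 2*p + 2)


(1) = 6.9299*c^2 + 6.2951*c + 21.2129
(2) = -3*b^2 + 2*b - 11
(3) = -4*v^3 - 7*sqrt(2)*v^2/2 + 17*v^2/2 - 7*sqrt(2)*v/2 - 3*v/2 - 31/4
(4) = x^3 + 13*x^2 + x - 18
(5) = 7*p^4 + 15*p^3 + 16*p^2 + 2*p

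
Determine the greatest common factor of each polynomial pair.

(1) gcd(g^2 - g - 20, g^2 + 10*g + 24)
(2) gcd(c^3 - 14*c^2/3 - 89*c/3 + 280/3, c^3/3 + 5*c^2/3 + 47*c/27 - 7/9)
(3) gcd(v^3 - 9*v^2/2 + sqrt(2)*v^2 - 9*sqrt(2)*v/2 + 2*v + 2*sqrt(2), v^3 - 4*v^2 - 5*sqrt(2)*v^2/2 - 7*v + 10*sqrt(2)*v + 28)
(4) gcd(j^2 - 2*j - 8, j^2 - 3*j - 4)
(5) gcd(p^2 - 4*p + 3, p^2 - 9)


(1) = gcd((g - 5)*(g + 4), (g + 4)*(g + 6)) = g + 4
(2) = gcd((c - 7)*(c - 8/3)*(c + 5), (c/3 + 1)*(c - 1/3)*(c + 7/3)) = 1
(3) = v^2 + v*(-4 + sqrt(2)) - 4*sqrt(2)
(4) = gcd((j - 4)*(j + 2), (j - 4)*(j + 1)) = j - 4
(5) = p - 3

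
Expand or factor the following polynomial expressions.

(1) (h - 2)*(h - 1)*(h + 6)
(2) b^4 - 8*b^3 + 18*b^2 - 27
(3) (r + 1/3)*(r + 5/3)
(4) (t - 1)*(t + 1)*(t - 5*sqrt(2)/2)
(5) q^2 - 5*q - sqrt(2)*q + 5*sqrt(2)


(1) = h^3 + 3*h^2 - 16*h + 12
(2) = (b - 3)^3*(b + 1)
(3) = r^2 + 2*r + 5/9
(4) = t^3 - 5*sqrt(2)*t^2/2 - t + 5*sqrt(2)/2
(5) = (q - 5)*(q - sqrt(2))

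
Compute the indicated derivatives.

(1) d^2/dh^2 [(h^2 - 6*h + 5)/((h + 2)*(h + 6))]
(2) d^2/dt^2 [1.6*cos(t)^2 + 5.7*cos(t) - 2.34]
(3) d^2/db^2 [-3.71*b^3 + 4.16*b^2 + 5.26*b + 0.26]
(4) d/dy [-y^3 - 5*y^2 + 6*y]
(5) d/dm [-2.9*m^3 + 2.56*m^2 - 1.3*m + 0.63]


(1) = 14*(-2*h^3 - 3*h^2 + 48*h + 140)/(h^6 + 24*h^5 + 228*h^4 + 1088*h^3 + 2736*h^2 + 3456*h + 1728)
(2) = -5.7*cos(t) - 3.2*cos(2*t)
(3) = 8.32 - 22.26*b
(4) = -3*y^2 - 10*y + 6
(5) = -8.7*m^2 + 5.12*m - 1.3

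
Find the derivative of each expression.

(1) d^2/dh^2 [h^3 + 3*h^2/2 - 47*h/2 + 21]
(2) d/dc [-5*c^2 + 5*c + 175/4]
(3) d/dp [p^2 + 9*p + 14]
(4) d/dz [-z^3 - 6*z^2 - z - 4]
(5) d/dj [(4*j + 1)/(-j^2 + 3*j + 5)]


(1) = 6*h + 3
(2) = 5 - 10*c
(3) = 2*p + 9
(4) = -3*z^2 - 12*z - 1
(5) = (4*j^2 + 2*j + 17)/(j^4 - 6*j^3 - j^2 + 30*j + 25)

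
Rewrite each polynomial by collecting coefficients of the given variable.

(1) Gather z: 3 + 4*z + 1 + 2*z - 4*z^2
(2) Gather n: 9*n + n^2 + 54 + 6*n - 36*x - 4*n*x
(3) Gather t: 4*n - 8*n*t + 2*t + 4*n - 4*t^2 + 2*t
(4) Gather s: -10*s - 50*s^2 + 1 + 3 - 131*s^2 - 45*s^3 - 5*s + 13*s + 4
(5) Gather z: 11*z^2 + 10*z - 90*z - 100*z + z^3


(1) = -4*z^2 + 6*z + 4
(2) = n^2 + n*(15 - 4*x) - 36*x + 54
(3) = 8*n - 4*t^2 + t*(4 - 8*n)
(4) = -45*s^3 - 181*s^2 - 2*s + 8
(5) = z^3 + 11*z^2 - 180*z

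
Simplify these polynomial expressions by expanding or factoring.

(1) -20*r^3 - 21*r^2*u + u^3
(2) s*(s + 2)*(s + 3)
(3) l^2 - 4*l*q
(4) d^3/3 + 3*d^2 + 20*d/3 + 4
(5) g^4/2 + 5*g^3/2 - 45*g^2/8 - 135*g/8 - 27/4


(1) = (-5*r + u)*(r + u)*(4*r + u)
(2) = s^3 + 5*s^2 + 6*s
(3) = l*(l - 4*q)
(4) = (d/3 + 1/3)*(d + 2)*(d + 6)
(5) = (g/2 + 1/4)*(g - 3)*(g + 3/2)*(g + 6)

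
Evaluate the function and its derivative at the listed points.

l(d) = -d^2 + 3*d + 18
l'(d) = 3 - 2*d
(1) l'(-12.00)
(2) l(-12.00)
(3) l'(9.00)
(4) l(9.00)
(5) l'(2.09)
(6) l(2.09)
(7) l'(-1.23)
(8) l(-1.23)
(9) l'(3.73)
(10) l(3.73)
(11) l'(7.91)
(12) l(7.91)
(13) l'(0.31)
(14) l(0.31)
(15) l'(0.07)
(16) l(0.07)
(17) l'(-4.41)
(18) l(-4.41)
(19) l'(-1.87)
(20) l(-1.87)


(1) = 27.00
(2) = -162.00
(3) = -15.00
(4) = -36.00
(5) = -1.18
(6) = 19.90
(7) = 5.46
(8) = 12.80
(9) = -4.46
(10) = 15.28
(11) = -12.82
(12) = -20.84
(13) = 2.38
(14) = 18.83
(15) = 2.86
(16) = 18.21
(17) = 11.82
(18) = -14.68
(19) = 6.74
(20) = 8.89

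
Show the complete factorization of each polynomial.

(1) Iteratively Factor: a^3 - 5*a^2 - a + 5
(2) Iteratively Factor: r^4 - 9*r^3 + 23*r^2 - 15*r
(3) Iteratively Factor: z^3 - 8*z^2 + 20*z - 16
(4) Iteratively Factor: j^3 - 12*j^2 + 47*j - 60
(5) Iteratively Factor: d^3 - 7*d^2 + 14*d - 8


(1) = (a + 1)*(a^2 - 6*a + 5) = (a - 1)*(a + 1)*(a - 5)
(2) = (r - 1)*(r^3 - 8*r^2 + 15*r) = r*(r - 1)*(r^2 - 8*r + 15) = r*(r - 3)*(r - 1)*(r - 5)
(3) = (z - 4)*(z^2 - 4*z + 4) = (z - 4)*(z - 2)*(z - 2)
(4) = (j - 5)*(j^2 - 7*j + 12) = (j - 5)*(j - 4)*(j - 3)
(5) = (d - 2)*(d^2 - 5*d + 4) = (d - 2)*(d - 1)*(d - 4)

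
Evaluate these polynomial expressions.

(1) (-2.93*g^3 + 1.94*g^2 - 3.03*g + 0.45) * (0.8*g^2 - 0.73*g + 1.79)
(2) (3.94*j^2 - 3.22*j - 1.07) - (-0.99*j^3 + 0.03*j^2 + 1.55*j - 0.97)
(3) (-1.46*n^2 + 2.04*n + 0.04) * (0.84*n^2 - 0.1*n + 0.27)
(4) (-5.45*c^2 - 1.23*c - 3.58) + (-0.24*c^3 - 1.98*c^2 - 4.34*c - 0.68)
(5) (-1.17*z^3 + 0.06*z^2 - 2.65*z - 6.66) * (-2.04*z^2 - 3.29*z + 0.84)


(1) = -2.344*g^5 + 3.6909*g^4 - 9.0849*g^3 + 6.0445*g^2 - 5.7522*g + 0.8055
(2) = 0.99*j^3 + 3.91*j^2 - 4.77*j - 0.1
(3) = -1.2264*n^4 + 1.8596*n^3 - 0.5646*n^2 + 0.5468*n + 0.0108
(4) = -0.24*c^3 - 7.43*c^2 - 5.57*c - 4.26
(5) = 2.3868*z^5 + 3.7269*z^4 + 4.2258*z^3 + 22.3553*z^2 + 19.6854*z - 5.5944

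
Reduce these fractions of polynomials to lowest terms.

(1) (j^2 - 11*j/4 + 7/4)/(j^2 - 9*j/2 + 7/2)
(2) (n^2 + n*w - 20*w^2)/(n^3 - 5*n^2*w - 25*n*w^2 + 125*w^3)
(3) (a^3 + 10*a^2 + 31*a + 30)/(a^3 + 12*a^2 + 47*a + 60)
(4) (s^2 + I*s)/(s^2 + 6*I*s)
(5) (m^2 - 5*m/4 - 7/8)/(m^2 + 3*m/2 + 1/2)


(1) = (4*j - 7)/(4*j - 14)
(2) = (n - 4*w)/(n^2 - 10*n*w + 25*w^2)
(3) = (a + 2)/(a + 4)
(4) = (s + I)/(s + 6*I)
(5) = (4*m - 7)/(4*m + 4)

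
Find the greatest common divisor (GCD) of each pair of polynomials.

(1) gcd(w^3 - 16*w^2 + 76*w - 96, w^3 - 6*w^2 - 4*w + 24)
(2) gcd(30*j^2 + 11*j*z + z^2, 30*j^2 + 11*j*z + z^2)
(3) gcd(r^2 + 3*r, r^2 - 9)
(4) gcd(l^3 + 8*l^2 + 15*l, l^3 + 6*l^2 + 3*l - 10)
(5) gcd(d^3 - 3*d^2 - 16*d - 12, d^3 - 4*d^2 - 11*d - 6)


(1) = gcd((w - 8)*(w - 6)*(w - 2), (w - 6)*(w - 2)*(w + 2)) = w^2 - 8*w + 12
(2) = gcd((5*j + z)*(6*j + z), (5*j + z)*(6*j + z)) = 30*j^2 + 11*j*z + z^2
(3) = r + 3
(4) = l + 5
(5) = gcd((d - 6)*(d + 1)*(d + 2), (d - 6)*(d + 1)^2) = d^2 - 5*d - 6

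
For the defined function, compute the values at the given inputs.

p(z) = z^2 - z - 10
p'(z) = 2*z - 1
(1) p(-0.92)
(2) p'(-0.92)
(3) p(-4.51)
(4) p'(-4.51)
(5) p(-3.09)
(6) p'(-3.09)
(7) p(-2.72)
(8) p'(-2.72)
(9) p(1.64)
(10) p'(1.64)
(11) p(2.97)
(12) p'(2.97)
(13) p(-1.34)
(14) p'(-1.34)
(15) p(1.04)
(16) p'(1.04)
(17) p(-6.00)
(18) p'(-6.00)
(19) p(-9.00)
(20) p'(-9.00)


(1) = -8.23
(2) = -2.84
(3) = 14.85
(4) = -10.02
(5) = 2.64
(6) = -7.18
(7) = 0.12
(8) = -6.44
(9) = -8.95
(10) = 2.28
(11) = -4.15
(12) = 4.94
(13) = -6.86
(14) = -3.68
(15) = -9.96
(16) = 1.08
(17) = 32.00
(18) = -13.00
(19) = 80.00
(20) = -19.00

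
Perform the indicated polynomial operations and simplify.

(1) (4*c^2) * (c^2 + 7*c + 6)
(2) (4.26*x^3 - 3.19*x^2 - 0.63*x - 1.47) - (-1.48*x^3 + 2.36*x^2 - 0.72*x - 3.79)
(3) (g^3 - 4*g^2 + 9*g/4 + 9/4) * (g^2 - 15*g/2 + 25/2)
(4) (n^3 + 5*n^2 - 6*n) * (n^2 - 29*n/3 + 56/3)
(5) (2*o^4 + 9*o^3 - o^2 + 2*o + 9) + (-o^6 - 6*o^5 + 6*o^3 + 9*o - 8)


(1) = 4*c^4 + 28*c^3 + 24*c^2
(2) = 5.74*x^3 - 5.55*x^2 + 0.09*x + 2.32
(3) = g^5 - 23*g^4/2 + 179*g^3/4 - 517*g^2/8 + 45*g/4 + 225/8
(4) = n^5 - 14*n^4/3 - 107*n^3/3 + 454*n^2/3 - 112*n
(5) = -o^6 - 6*o^5 + 2*o^4 + 15*o^3 - o^2 + 11*o + 1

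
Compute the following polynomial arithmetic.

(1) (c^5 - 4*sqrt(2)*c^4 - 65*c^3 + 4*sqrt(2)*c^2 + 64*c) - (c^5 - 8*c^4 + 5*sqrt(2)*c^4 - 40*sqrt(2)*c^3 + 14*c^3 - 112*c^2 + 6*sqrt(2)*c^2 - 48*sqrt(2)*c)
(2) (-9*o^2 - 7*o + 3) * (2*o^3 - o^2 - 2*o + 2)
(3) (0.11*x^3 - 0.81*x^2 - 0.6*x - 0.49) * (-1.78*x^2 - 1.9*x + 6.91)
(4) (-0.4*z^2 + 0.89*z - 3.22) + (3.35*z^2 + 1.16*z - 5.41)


(1) = -9*sqrt(2)*c^4 + 8*c^4 - 79*c^3 + 40*sqrt(2)*c^3 - 2*sqrt(2)*c^2 + 112*c^2 + 64*c + 48*sqrt(2)*c
(2) = -18*o^5 - 5*o^4 + 31*o^3 - 7*o^2 - 20*o + 6
(3) = -0.1958*x^5 + 1.2328*x^4 + 3.3671*x^3 - 3.5849*x^2 - 3.215*x - 3.3859
(4) = 2.95*z^2 + 2.05*z - 8.63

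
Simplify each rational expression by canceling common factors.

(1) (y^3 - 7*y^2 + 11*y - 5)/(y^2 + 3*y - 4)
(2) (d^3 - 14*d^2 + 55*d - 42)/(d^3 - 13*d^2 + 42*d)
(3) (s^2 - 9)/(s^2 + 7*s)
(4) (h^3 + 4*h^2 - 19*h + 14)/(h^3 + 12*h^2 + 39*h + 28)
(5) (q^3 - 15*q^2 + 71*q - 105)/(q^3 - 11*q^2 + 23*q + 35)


(1) = (y^2 - 6*y + 5)/(y + 4)
(2) = (d - 1)/d
(3) = (s^2 - 9)/(s^2 + 7*s)
(4) = (h^2 - 3*h + 2)/(h^2 + 5*h + 4)
(5) = (q - 3)/(q + 1)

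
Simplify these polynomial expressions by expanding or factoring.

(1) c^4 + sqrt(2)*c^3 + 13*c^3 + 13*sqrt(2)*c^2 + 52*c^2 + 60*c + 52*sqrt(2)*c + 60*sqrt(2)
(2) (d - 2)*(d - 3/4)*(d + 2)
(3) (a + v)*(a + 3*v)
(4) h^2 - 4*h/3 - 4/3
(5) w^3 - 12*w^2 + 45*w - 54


(1) = (c + 2)*(c + 5)*(c + 6)*(c + sqrt(2))
(2) = d^3 - 3*d^2/4 - 4*d + 3
(3) = a^2 + 4*a*v + 3*v^2
(4) = (h - 2)*(h + 2/3)
(5) = (w - 6)*(w - 3)^2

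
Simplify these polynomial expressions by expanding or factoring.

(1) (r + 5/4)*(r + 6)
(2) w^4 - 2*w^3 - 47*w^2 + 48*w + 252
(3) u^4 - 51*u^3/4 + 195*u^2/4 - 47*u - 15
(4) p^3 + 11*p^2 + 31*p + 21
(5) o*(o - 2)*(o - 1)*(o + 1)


(1) = r^2 + 29*r/4 + 15/2
(2) = (w - 7)*(w - 3)*(w + 2)*(w + 6)
(3) = (u - 6)*(u - 5)*(u - 2)*(u + 1/4)
(4) = (p + 1)*(p + 3)*(p + 7)
(5) = o^4 - 2*o^3 - o^2 + 2*o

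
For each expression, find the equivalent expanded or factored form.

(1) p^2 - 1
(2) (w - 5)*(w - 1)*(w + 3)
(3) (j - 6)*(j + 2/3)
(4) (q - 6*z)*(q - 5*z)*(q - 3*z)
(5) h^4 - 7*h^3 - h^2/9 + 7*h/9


(1) = (p - 1)*(p + 1)
(2) = w^3 - 3*w^2 - 13*w + 15
(3) = j^2 - 16*j/3 - 4
(4) = q^3 - 14*q^2*z + 63*q*z^2 - 90*z^3
(5) = h*(h - 7)*(h - 1/3)*(h + 1/3)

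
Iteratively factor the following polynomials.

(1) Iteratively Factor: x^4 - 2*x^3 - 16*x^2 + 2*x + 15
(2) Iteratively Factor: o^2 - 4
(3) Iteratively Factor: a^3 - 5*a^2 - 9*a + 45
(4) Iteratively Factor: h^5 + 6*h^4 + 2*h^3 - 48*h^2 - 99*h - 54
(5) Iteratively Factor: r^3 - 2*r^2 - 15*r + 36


(1) = (x + 1)*(x^3 - 3*x^2 - 13*x + 15) = (x - 1)*(x + 1)*(x^2 - 2*x - 15) = (x - 1)*(x + 1)*(x + 3)*(x - 5)
(2) = (o + 2)*(o - 2)
(3) = (a - 5)*(a^2 - 9) = (a - 5)*(a - 3)*(a + 3)
(4) = (h + 1)*(h^4 + 5*h^3 - 3*h^2 - 45*h - 54) = (h + 1)*(h + 2)*(h^3 + 3*h^2 - 9*h - 27) = (h + 1)*(h + 2)*(h + 3)*(h^2 - 9) = (h - 3)*(h + 1)*(h + 2)*(h + 3)*(h + 3)
(5) = (r - 3)*(r^2 + r - 12) = (r - 3)^2*(r + 4)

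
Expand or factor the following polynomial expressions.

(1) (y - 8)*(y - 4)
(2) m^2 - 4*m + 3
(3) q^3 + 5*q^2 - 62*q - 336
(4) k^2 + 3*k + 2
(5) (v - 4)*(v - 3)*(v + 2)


(1) = y^2 - 12*y + 32
(2) = (m - 3)*(m - 1)
(3) = (q - 8)*(q + 6)*(q + 7)
(4) = (k + 1)*(k + 2)
(5) = v^3 - 5*v^2 - 2*v + 24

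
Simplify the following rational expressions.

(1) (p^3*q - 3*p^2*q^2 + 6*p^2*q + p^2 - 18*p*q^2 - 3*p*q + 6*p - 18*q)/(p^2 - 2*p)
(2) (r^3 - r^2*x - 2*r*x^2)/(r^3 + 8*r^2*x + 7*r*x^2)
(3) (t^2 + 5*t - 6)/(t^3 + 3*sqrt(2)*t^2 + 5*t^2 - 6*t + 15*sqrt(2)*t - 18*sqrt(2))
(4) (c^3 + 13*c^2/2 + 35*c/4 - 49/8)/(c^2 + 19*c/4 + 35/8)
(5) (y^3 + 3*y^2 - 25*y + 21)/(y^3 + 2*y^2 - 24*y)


(1) = (p^3*q - 3*p^2*q^2 + 6*p^2*q + p^2 - 18*p*q^2 - 3*p*q + 6*p - 18*q)/(p^2 - 2*p)
(2) = (r - 2*x)/(r + 7*x)
(3) = 1/(t + 3*sqrt(2))
(4) = (4*c^2 + 12*c - 7)/(4*c + 5)
(5) = (y^3 + 3*y^2 - 25*y + 21)/(y^3 + 2*y^2 - 24*y)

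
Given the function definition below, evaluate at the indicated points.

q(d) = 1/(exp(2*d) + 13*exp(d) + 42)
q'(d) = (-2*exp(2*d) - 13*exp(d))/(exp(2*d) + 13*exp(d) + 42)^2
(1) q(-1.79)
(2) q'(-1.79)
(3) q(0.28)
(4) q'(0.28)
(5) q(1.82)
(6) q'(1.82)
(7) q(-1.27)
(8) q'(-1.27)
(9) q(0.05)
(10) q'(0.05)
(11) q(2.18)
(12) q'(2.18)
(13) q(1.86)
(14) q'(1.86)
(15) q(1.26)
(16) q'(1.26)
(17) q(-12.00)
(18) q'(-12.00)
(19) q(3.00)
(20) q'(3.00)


(1) = 0.02
(2) = -0.00
(3) = 0.02
(4) = -0.01
(5) = 0.01
(6) = -0.01
(7) = 0.02
(8) = -0.00
(9) = 0.02
(10) = -0.00
(11) = 0.00
(12) = -0.00
(13) = 0.01
(14) = -0.01
(15) = 0.01
(16) = -0.01
(17) = 0.02
(18) = -0.00
(19) = 0.00
(20) = -0.00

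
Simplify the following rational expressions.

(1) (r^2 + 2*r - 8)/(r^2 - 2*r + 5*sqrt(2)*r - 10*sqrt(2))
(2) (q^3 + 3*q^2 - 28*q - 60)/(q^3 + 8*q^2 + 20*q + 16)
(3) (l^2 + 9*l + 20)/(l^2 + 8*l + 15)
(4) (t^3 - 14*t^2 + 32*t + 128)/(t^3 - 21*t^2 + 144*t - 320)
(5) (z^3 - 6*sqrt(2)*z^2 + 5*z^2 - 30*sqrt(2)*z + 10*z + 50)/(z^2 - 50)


(1) = (r + 4)/(r + 5*sqrt(2))
(2) = (q^2 + q - 30)/(q^2 + 6*q + 8)
(3) = (l + 4)/(l + 3)
(4) = (t + 2)/(t - 5)
(5) = (z^2 + z*(5 - sqrt(2)) - 5*sqrt(2))/(z + 5*sqrt(2))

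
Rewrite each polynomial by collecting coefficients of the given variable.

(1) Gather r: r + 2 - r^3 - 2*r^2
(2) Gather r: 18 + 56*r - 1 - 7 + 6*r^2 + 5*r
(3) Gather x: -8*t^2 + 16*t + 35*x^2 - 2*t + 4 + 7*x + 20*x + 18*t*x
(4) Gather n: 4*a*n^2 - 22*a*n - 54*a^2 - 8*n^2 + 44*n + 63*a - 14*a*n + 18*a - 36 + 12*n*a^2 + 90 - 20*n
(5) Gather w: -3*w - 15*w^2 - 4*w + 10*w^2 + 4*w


(1) = -r^3 - 2*r^2 + r + 2
(2) = 6*r^2 + 61*r + 10
(3) = -8*t^2 + 14*t + 35*x^2 + x*(18*t + 27) + 4
(4) = -54*a^2 + 81*a + n^2*(4*a - 8) + n*(12*a^2 - 36*a + 24) + 54
(5) = -5*w^2 - 3*w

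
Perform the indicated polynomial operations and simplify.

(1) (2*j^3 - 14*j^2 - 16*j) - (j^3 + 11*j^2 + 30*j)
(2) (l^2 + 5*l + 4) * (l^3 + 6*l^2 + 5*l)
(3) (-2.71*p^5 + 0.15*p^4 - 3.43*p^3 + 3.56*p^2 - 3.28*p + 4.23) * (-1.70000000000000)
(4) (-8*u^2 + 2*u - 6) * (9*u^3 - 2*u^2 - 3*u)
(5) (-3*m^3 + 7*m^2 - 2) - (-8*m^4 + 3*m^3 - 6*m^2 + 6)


(1) = j^3 - 25*j^2 - 46*j
(2) = l^5 + 11*l^4 + 39*l^3 + 49*l^2 + 20*l
(3) = 4.607*p^5 - 0.255*p^4 + 5.831*p^3 - 6.052*p^2 + 5.576*p - 7.191
(4) = -72*u^5 + 34*u^4 - 34*u^3 + 6*u^2 + 18*u
(5) = 8*m^4 - 6*m^3 + 13*m^2 - 8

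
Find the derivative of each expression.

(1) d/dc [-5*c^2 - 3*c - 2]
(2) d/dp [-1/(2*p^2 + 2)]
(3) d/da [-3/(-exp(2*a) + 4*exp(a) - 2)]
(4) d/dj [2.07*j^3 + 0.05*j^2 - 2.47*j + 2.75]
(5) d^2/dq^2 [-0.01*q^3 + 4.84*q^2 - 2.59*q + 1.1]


(1) = -10*c - 3
(2) = p/(p^2 + 1)^2
(3) = 6*(2 - exp(a))*exp(a)/(exp(2*a) - 4*exp(a) + 2)^2
(4) = 6.21*j^2 + 0.1*j - 2.47
(5) = 9.68 - 0.06*q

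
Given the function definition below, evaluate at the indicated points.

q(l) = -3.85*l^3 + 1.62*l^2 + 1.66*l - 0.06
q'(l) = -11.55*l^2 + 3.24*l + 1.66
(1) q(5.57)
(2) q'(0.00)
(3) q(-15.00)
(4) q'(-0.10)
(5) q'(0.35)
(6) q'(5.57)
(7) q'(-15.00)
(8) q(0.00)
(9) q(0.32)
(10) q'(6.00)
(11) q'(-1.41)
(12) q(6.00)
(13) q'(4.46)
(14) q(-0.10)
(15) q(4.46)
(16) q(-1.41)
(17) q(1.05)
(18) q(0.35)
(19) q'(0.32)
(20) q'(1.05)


(1) = -605.87
(2) = 1.66
(3) = 13333.29
(4) = 1.22
(5) = 1.38
(6) = -338.63
(7) = -2645.69
(8) = -0.06
(9) = 0.51
(10) = -394.70
(11) = -25.87
(12) = -763.38
(13) = -213.64
(14) = -0.21
(15) = -301.99
(16) = 11.61
(17) = -0.99
(18) = 0.55
(19) = 1.51
(20) = -7.67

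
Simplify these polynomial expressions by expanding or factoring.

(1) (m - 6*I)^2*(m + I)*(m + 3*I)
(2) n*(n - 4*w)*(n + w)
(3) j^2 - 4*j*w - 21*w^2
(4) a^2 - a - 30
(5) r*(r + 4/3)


(1) = m^4 - 8*I*m^3 + 9*m^2 - 108*I*m + 108
(2) = n^3 - 3*n^2*w - 4*n*w^2
(3) = (j - 7*w)*(j + 3*w)
(4) = (a - 6)*(a + 5)
(5) = r^2 + 4*r/3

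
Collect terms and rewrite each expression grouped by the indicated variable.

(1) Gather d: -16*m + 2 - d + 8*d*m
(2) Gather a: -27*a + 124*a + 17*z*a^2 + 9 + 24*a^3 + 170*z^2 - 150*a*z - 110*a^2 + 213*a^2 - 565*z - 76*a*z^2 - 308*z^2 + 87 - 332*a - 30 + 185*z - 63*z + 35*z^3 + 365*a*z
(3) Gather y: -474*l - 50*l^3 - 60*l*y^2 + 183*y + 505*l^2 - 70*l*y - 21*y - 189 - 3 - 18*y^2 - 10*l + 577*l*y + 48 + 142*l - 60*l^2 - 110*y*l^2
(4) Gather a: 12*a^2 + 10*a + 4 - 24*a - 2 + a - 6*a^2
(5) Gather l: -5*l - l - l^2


(1) = d*(8*m - 1) - 16*m + 2
(2) = 24*a^3 + a^2*(17*z + 103) + a*(-76*z^2 + 215*z - 235) + 35*z^3 - 138*z^2 - 443*z + 66
(3) = -50*l^3 + 445*l^2 - 342*l + y^2*(-60*l - 18) + y*(-110*l^2 + 507*l + 162) - 144
(4) = 6*a^2 - 13*a + 2
(5) = -l^2 - 6*l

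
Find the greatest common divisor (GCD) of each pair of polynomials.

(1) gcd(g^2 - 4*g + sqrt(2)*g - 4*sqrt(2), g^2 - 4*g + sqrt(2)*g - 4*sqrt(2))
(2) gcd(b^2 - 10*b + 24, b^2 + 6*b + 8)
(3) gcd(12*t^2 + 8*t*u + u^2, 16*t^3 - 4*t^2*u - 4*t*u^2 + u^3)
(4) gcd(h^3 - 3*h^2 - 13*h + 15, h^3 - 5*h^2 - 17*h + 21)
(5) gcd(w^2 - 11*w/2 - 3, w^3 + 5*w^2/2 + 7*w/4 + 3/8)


(1) = gcd((g - 4)*(g + sqrt(2)), (g - 4)*(g + sqrt(2))) = g^2 + g*(-4 + sqrt(2)) - 4*sqrt(2)
(2) = gcd((b - 6)*(b - 4), (b + 2)*(b + 4)) = 1
(3) = gcd((2*t + u)*(6*t + u), (-4*t + u)*(-2*t + u)*(2*t + u)) = 2*t + u
(4) = gcd((h - 5)*(h - 1)*(h + 3), (h - 7)*(h - 1)*(h + 3)) = h^2 + 2*h - 3
(5) = gcd((w - 6)*(w + 1/2), (w + 1/2)^2*(w + 3/2)) = w + 1/2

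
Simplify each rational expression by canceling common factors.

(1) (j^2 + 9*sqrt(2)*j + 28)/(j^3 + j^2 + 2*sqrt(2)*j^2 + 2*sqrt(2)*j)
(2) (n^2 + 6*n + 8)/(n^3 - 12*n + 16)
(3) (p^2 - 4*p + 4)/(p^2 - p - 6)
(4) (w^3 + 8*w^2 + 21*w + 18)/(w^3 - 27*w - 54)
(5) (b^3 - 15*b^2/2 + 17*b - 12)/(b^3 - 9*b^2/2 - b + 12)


(1) = (j + 7*sqrt(2))/(j^2 + j)
(2) = (n + 2)/(n^2 - 4*n + 4)
(3) = (p^2 - 4*p + 4)/(p^2 - p - 6)
(4) = (w + 2)/(w - 6)
(5) = (2*b - 3)/(2*b + 3)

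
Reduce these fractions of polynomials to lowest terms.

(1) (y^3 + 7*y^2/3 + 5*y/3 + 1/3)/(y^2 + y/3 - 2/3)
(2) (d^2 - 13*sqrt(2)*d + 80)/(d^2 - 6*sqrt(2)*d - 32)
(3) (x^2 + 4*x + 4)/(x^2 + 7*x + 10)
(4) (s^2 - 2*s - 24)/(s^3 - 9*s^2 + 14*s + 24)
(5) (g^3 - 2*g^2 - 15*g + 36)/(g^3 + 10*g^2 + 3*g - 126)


(1) = (3*y^2 + 4*y + 1)/(3*y - 2)
(2) = (d - 5*sqrt(2))/(d + 2*sqrt(2))
(3) = (x + 2)/(x + 5)
(4) = (s + 4)/(s^2 - 3*s - 4)
(5) = (g^2 + g - 12)/(g^2 + 13*g + 42)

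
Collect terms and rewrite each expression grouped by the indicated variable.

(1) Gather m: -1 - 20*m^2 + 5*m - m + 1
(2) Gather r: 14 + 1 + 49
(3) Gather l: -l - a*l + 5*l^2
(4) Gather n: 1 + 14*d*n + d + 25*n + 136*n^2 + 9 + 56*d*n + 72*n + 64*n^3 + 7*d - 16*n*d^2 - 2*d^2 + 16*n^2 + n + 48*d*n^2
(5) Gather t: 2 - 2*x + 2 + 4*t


(1) = -20*m^2 + 4*m
(2) = 64
(3) = 5*l^2 + l*(-a - 1)
(4) = -2*d^2 + 8*d + 64*n^3 + n^2*(48*d + 152) + n*(-16*d^2 + 70*d + 98) + 10
(5) = 4*t - 2*x + 4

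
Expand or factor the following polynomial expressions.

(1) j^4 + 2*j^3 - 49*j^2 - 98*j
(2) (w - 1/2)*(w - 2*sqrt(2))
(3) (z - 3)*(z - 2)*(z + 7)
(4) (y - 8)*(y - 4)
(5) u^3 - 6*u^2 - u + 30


(1) = j*(j - 7)*(j + 2)*(j + 7)
(2) = w^2 - 2*sqrt(2)*w - w/2 + sqrt(2)
(3) = z^3 + 2*z^2 - 29*z + 42
(4) = y^2 - 12*y + 32
(5) = (u - 5)*(u - 3)*(u + 2)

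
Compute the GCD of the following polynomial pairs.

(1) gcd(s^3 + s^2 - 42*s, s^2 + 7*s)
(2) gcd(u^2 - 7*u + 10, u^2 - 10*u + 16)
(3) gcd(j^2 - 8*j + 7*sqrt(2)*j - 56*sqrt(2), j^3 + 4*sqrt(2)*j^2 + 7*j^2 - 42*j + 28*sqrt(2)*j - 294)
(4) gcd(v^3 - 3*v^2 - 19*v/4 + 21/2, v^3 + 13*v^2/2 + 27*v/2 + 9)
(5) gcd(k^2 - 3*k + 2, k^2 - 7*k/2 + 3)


(1) = s^2 + 7*s
(2) = gcd((u - 5)*(u - 2), (u - 8)*(u - 2)) = u - 2
(3) = j + 7*sqrt(2)
(4) = gcd((v - 7/2)*(v - 3/2)*(v + 2), (v + 3/2)*(v + 2)*(v + 3)) = v + 2
(5) = gcd((k - 2)*(k - 1), (k - 2)*(k - 3/2)) = k - 2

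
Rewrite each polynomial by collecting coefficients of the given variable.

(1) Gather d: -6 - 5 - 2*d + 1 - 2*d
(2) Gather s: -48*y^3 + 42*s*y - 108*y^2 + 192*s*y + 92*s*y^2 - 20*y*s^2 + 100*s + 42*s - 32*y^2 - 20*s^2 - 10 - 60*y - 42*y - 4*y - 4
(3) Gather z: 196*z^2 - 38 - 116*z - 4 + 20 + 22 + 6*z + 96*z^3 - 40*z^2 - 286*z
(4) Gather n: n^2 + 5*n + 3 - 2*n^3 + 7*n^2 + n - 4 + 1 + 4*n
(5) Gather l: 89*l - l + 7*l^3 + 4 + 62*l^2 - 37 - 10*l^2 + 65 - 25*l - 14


(1) = -4*d - 10
(2) = s^2*(-20*y - 20) + s*(92*y^2 + 234*y + 142) - 48*y^3 - 140*y^2 - 106*y - 14
(3) = 96*z^3 + 156*z^2 - 396*z
(4) = -2*n^3 + 8*n^2 + 10*n
(5) = 7*l^3 + 52*l^2 + 63*l + 18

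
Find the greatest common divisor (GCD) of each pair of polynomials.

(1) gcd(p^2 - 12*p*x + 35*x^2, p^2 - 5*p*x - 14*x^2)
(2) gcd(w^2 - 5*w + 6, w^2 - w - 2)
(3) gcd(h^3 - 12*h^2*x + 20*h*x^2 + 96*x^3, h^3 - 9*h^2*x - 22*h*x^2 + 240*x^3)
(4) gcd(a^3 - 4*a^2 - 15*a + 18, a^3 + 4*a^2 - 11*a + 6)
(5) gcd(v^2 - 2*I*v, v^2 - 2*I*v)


(1) = -p + 7*x
(2) = gcd((w - 3)*(w - 2), (w - 2)*(w + 1)) = w - 2
(3) = gcd((h - 8*x)*(h - 6*x)*(h + 2*x), (h - 8*x)*(h - 6*x)*(h + 5*x)) = h^2 - 14*h*x + 48*x^2
(4) = gcd((a - 6)*(a - 1)*(a + 3), (a - 1)^2*(a + 6)) = a - 1
(5) = v^2 - 2*I*v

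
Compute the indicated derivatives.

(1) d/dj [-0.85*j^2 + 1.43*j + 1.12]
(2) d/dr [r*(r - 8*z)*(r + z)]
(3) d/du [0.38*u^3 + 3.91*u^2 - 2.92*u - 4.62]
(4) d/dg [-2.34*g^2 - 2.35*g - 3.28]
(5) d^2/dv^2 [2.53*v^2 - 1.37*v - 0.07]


(1) = 1.43 - 1.7*j
(2) = 3*r^2 - 14*r*z - 8*z^2
(3) = 1.14*u^2 + 7.82*u - 2.92
(4) = -4.68*g - 2.35
(5) = 5.06000000000000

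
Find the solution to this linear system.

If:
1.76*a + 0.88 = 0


Then:
a = -0.50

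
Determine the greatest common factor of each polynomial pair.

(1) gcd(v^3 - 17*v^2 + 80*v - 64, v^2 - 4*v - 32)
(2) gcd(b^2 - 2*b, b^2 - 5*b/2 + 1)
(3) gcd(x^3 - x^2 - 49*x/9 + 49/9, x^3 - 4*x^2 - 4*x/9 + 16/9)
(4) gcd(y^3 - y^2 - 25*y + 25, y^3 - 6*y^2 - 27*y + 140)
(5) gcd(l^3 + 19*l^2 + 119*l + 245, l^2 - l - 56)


(1) = gcd((v - 8)^2*(v - 1), (v - 8)*(v + 4)) = v - 8
(2) = b - 2
(3) = gcd((x - 7/3)*(x - 1)*(x + 7/3), (x - 4)*(x - 2/3)*(x + 2/3)) = 1
(4) = gcd((y - 5)*(y - 1)*(y + 5), (y - 7)*(y - 4)*(y + 5)) = y + 5
(5) = l + 7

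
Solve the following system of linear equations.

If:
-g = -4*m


Then:
g = 4*m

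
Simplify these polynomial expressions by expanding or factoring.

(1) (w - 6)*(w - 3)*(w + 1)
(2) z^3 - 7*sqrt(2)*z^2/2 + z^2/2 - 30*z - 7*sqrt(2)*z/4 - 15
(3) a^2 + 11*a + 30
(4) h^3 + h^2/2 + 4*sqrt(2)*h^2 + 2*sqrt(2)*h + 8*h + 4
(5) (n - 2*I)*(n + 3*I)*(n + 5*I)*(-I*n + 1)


(1) = w^3 - 8*w^2 + 9*w + 18
(2) = (z + 1/2)*(z - 6*sqrt(2))*(z + 5*sqrt(2)/2)
(3) = (a + 5)*(a + 6)
(4) = (h + 1/2)*(h + 2*sqrt(2))^2
(5) = -I*n^4 + 7*n^3 + 5*I*n^2 + 31*n + 30*I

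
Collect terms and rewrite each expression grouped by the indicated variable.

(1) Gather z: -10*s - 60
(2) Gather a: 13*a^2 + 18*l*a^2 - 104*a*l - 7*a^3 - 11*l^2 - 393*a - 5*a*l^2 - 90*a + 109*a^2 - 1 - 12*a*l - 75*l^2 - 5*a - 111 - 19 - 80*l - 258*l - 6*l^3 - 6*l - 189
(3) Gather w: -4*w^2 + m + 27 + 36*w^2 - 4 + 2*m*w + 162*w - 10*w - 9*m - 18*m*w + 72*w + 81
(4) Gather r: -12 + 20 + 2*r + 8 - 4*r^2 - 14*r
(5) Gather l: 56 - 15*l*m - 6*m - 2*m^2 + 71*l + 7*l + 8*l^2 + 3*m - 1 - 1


(1) = -10*s - 60
(2) = -7*a^3 + a^2*(18*l + 122) + a*(-5*l^2 - 116*l - 488) - 6*l^3 - 86*l^2 - 344*l - 320
(3) = -8*m + 32*w^2 + w*(224 - 16*m) + 104
(4) = -4*r^2 - 12*r + 16
(5) = 8*l^2 + l*(78 - 15*m) - 2*m^2 - 3*m + 54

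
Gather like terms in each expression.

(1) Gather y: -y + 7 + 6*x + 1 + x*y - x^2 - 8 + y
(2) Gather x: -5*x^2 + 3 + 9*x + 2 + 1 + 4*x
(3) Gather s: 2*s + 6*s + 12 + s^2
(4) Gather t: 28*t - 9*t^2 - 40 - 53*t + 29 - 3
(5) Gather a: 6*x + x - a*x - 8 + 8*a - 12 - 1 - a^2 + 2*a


(1) = -x^2 + x*y + 6*x
(2) = -5*x^2 + 13*x + 6
(3) = s^2 + 8*s + 12
(4) = -9*t^2 - 25*t - 14
(5) = -a^2 + a*(10 - x) + 7*x - 21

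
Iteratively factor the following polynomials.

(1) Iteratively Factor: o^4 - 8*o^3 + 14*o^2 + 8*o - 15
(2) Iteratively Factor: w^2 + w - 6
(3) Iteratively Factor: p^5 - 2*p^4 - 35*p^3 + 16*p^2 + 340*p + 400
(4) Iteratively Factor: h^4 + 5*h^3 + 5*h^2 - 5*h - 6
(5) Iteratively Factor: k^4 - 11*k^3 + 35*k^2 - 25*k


(1) = (o - 1)*(o^3 - 7*o^2 + 7*o + 15) = (o - 5)*(o - 1)*(o^2 - 2*o - 3) = (o - 5)*(o - 1)*(o + 1)*(o - 3)
(2) = (w + 3)*(w - 2)
(3) = (p + 2)*(p^4 - 4*p^3 - 27*p^2 + 70*p + 200) = (p + 2)*(p + 4)*(p^3 - 8*p^2 + 5*p + 50) = (p + 2)^2*(p + 4)*(p^2 - 10*p + 25) = (p - 5)*(p + 2)^2*(p + 4)*(p - 5)
(4) = (h + 1)*(h^3 + 4*h^2 + h - 6) = (h + 1)*(h + 2)*(h^2 + 2*h - 3) = (h - 1)*(h + 1)*(h + 2)*(h + 3)
(5) = (k - 5)*(k^3 - 6*k^2 + 5*k) = (k - 5)*(k - 1)*(k^2 - 5*k) = (k - 5)^2*(k - 1)*(k)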